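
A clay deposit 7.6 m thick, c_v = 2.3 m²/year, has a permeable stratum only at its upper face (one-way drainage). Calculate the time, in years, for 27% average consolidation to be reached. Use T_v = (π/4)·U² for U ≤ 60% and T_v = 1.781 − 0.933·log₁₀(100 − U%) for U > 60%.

Drainage path length: H_d = H = 7.6 m (single drainage).
U ≤ 60%: T_v = (π/4)·U² = (π/4)×0.27² = 0.057256.
t = T_v·H_d²/c_v = 0.057256×7.6²/2.3 = 1.438 years.

t ≈ 1.44 years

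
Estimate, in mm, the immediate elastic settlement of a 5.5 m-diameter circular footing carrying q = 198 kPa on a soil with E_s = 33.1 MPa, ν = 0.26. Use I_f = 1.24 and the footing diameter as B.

Immediate (elastic) settlement: S_e = q·B·(1−ν²)/E_s · I_f.
E_s = 33.1 MPa = 33100 kPa.
S_e = 198 × 5.5 × (1 − 0.26²) / 33100 × 1.24
    = 198 × 5.5 × 0.9324 / 33100 × 1.24
    = 0.03804 m = 38.04 mm

S_e ≈ 38 mm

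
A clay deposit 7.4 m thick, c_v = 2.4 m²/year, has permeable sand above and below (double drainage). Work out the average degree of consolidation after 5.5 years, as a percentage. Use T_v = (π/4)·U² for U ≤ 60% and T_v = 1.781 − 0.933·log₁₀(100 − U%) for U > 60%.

U ≈ 92.5 %

Drainage path length: H_d = H/2 = 3.7 m (double drainage).
T_v = c_v·t/H_d² = 2.4×5.5/3.7² = 0.96421.
T_v = 0.96421 corresponds to the U > 60% branch:
U = 1 − 10^((1.781 − T_v)/0.933)/100 = 0.9249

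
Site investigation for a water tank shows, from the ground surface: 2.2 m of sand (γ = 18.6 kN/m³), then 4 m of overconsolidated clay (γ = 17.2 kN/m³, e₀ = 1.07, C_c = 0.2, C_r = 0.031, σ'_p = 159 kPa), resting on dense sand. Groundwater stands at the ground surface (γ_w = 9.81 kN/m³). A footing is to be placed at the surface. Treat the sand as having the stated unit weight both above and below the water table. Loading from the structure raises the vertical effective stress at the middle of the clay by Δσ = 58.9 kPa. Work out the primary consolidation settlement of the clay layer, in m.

Mid-depth of clay below the ground surface: z = 2.2 + 4/2 = 4.2 m.
Total vertical stress at mid-clay: σ_v = 18.6×2.2 + 17.2×2 = 75.32 kPa.
Pore pressure: u = 9.81×(4.2 − 0) = 41.202 kPa.
Initial effective stress: σ'_0 = σ_v − u = 75.32 − 41.202 = 34.118 kPa.
Final effective stress: σ'_f = 34.118 + 58.9 = 93.018 kPa.
σ'_f = 93.018 ≤ σ'_p = 159 kPa, so the clay remains overconsolidated and only the recompression index applies:
S_c = C_r·H/(1+e₀)·log₁₀(σ'_f/σ'_0) = 0.031×4/2.07×log₁₀(93.018/34.118)
    = 0.059904 × 0.43558 = 0.02609 m

S_c ≈ 0.0261 m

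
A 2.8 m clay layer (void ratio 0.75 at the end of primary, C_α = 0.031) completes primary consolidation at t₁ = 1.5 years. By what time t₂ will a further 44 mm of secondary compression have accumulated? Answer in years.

t₂ ≈ 11.6 years

S_s = C_α·H/(1+e_p)·log₁₀(t₂/t₁) ⇒ log₁₀(t₂/t₁) = S_s·(1+e_p)/(C_α·H).
log₁₀(t₂/t₁) = 0.044 × (1+0.75) / (0.031×2.8) = 0.8871
t₂ = t₁ × 10^0.8871 = 1.5 × 7.711 = 11.57 years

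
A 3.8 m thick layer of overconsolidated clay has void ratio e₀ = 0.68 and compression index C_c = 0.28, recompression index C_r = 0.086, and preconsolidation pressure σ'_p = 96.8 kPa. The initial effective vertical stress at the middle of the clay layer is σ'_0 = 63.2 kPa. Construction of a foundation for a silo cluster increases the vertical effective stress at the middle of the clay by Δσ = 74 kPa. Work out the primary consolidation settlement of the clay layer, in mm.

S_c ≈ 132 mm

Final effective stress: σ'_f = 63.2 + 74 = 137.2 kPa.
σ'_f = 137.2 > σ'_p = 96.8 kPa, so the stress path crosses the preconsolidation pressure — recompression up to σ'_p, then virgin compression beyond:
S_c = H/(1+e₀)·[C_r·log₁₀(σ'_p/σ'_0) + C_c·log₁₀(σ'_f/σ'_p)]
    = 3.8/1.68 × [0.086×log₁₀(96.8/63.2) + 0.28×log₁₀(137.2/96.8)]
    = 2.2619 × [0.015924 + 0.042414] = 0.132 m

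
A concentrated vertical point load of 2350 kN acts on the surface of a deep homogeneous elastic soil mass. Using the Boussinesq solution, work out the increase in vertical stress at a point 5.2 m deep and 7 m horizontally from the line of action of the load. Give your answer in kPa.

Boussinesq vertical stress below a point load on an elastic half-space:
Δσ_z = 3P/(2πz²) · [1 + (r/z)²]^(−5/2)
r/z = 7/5.2 = 1.3462; [1+(r/z)²]^(−5/2) = 0.075407.
Δσ_z = 3×2350/(2π×5.2²) × 0.075407 = 41.496 × 0.075407 = 3.129 kPa

Δσ_z ≈ 3.13 kPa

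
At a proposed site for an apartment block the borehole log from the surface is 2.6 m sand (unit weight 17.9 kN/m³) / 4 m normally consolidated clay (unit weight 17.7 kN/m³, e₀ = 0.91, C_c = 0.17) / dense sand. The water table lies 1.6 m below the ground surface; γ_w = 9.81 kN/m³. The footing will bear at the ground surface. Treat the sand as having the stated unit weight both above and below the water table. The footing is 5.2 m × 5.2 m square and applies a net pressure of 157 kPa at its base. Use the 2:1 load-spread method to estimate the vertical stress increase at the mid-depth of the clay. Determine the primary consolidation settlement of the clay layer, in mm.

S_c ≈ 94.4 mm

Mid-depth of clay below the ground surface: z = 2.6 + 4/2 = 4.6 m.
Total vertical stress at mid-clay: σ_v = 17.9×2.6 + 17.7×2 = 81.94 kPa.
Pore pressure: u = 9.81×(4.6 − 1.6) = 29.43 kPa.
Initial effective stress: σ'_0 = σ_v − u = 81.94 − 29.43 = 52.51 kPa.
Stress increase at mid-clay by the 2:1 spreading method:
Δσ = qBL/((B+z)(L+z)) = 157×5.2×5.2/((5.2+4.6)(5.2+4.6)) = 44.203 kPa
Final effective stress: σ'_f = σ'_0 + Δσ = 52.51 + 44.203 = 96.713 kPa.
Normally consolidated clay, so the full stress increment lies on the virgin compression line:
S_c = C_c·H/(1+e₀)·log₁₀(σ'_f/σ'_0) = 0.17×4/(1+0.91)×log₁₀(96.713/52.51)
    = 0.35602 × 0.26524 = 0.09443 m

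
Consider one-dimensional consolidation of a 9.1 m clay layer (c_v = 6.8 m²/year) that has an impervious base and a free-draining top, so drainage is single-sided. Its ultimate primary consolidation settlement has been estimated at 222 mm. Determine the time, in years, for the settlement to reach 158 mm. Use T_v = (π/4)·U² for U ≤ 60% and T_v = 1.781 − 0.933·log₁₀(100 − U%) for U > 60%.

Drainage path length: H_d = H = 9.1 m (single drainage).
U = S(t)/S_ult = 158/222 = 0.7117.
U > 60%: T_v = 1.781 − 0.933·log₁₀(100 − 71.171) = 0.41898.
t = T_v·H_d²/c_v = 0.41898×9.1²/6.8 = 5.102 years.

t ≈ 5.1 years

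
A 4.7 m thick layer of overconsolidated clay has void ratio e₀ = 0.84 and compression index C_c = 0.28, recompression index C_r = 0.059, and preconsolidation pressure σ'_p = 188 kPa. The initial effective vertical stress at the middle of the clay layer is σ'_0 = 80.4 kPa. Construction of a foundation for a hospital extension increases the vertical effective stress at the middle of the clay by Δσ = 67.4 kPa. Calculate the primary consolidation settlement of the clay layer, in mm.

S_c ≈ 39.8 mm

Final effective stress: σ'_f = 80.4 + 67.4 = 147.8 kPa.
σ'_f = 147.8 ≤ σ'_p = 188 kPa, so the clay remains overconsolidated and only the recompression index applies:
S_c = C_r·H/(1+e₀)·log₁₀(σ'_f/σ'_0) = 0.059×4.7/1.84×log₁₀(147.8/80.4)
    = 0.1507 × 0.26442 = 0.03985 m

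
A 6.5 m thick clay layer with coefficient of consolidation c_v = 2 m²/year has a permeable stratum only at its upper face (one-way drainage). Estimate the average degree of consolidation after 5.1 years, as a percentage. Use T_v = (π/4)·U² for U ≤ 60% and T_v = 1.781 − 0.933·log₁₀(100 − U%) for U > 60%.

Drainage path length: H_d = H = 6.5 m (single drainage).
T_v = c_v·t/H_d² = 2×5.1/6.5² = 0.24142.
T_v = 0.24142 corresponds to the U ≤ 60% branch:
U = √(4T_v/π) = 0.5544

U ≈ 55.4 %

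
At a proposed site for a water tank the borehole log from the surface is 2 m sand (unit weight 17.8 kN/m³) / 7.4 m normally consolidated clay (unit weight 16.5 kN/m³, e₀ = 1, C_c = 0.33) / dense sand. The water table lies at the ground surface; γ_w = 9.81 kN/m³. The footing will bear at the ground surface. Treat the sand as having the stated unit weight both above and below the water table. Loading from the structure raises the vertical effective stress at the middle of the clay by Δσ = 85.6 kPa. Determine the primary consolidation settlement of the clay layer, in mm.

Mid-depth of clay below the ground surface: z = 2 + 7.4/2 = 5.7 m.
Total vertical stress at mid-clay: σ_v = 17.8×2 + 16.5×3.7 = 96.65 kPa.
Pore pressure: u = 9.81×(5.7 − 0) = 55.917 kPa.
Initial effective stress: σ'_0 = σ_v − u = 96.65 − 55.917 = 40.733 kPa.
Final effective stress: σ'_f = σ'_0 + Δσ = 40.733 + 85.6 = 126.33 kPa.
Normally consolidated clay, so the full stress increment lies on the virgin compression line:
S_c = C_c·H/(1+e₀)·log₁₀(σ'_f/σ'_0) = 0.33×7.4/(1+1)×log₁₀(126.33/40.733)
    = 1.221 × 0.49156 = 0.6002 m

S_c ≈ 600 mm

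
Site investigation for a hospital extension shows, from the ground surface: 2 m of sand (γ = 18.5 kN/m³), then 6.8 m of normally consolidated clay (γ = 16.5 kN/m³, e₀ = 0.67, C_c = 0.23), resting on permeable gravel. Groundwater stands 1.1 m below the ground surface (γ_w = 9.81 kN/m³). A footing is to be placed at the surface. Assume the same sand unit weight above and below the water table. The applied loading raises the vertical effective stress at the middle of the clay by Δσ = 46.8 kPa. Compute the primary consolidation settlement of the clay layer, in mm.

Mid-depth of clay below the ground surface: z = 2 + 6.8/2 = 5.4 m.
Total vertical stress at mid-clay: σ_v = 18.5×2 + 16.5×3.4 = 93.1 kPa.
Pore pressure: u = 9.81×(5.4 − 1.1) = 42.183 kPa.
Initial effective stress: σ'_0 = σ_v − u = 93.1 − 42.183 = 50.917 kPa.
Final effective stress: σ'_f = σ'_0 + Δσ = 50.917 + 46.8 = 97.717 kPa.
Normally consolidated clay, so the full stress increment lies on the virgin compression line:
S_c = C_c·H/(1+e₀)·log₁₀(σ'_f/σ'_0) = 0.23×6.8/(1+0.67)×log₁₀(97.717/50.917)
    = 0.93653 × 0.28311 = 0.2651 m

S_c ≈ 265 mm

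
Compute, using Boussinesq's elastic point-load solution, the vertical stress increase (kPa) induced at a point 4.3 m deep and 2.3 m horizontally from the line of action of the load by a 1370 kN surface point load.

Boussinesq vertical stress below a point load on an elastic half-space:
Δσ_z = 3P/(2πz²) · [1 + (r/z)²]^(−5/2)
r/z = 2.3/4.3 = 0.53488; [1+(r/z)²]^(−5/2) = 0.5331.
Δσ_z = 3×1370/(2π×4.3²) × 0.5331 = 35.377 × 0.5331 = 18.86 kPa

Δσ_z ≈ 18.9 kPa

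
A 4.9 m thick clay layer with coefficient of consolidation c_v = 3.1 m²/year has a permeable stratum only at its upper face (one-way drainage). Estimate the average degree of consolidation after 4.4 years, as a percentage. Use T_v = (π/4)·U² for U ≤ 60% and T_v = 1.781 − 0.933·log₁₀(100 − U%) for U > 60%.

Drainage path length: H_d = H = 4.9 m (single drainage).
T_v = c_v·t/H_d² = 3.1×4.4/4.9² = 0.5681.
T_v = 0.5681 corresponds to the U > 60% branch:
U = 1 − 10^((1.781 − T_v)/0.933)/100 = 0.8005

U ≈ 80 %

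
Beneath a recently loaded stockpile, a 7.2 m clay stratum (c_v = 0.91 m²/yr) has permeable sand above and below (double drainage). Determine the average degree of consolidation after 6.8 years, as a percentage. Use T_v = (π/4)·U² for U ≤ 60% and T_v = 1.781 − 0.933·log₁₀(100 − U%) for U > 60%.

Drainage path length: H_d = H/2 = 3.6 m (double drainage).
T_v = c_v·t/H_d² = 0.91×6.8/3.6² = 0.47747.
T_v = 0.47747 corresponds to the U > 60% branch:
U = 1 − 10^((1.781 − T_v)/0.933)/100 = 0.7505

U ≈ 75 %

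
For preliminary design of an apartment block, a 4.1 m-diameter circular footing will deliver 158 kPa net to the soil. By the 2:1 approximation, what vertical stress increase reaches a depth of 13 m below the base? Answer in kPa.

Δσ_z ≈ 9.08 kPa

By the 2:1 method the load spreads at 1 horizontal : 2 vertical, so at depth z the loaded area has grown by z in each plan dimension:
Δσ ≈ qD²/(D+z)² = 158×4.1²/(4.1+13)² = 9.0831 kPa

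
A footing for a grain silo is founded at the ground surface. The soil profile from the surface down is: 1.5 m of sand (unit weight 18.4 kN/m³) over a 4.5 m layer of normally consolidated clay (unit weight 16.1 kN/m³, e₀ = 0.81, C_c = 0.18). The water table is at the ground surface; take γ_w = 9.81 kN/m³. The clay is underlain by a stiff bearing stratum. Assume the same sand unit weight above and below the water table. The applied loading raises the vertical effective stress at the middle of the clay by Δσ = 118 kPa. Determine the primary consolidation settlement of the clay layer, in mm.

S_c ≈ 326 mm

Mid-depth of clay below the ground surface: z = 1.5 + 4.5/2 = 3.75 m.
Total vertical stress at mid-clay: σ_v = 18.4×1.5 + 16.1×2.25 = 63.825 kPa.
Pore pressure: u = 9.81×(3.75 − 0) = 36.788 kPa.
Initial effective stress: σ'_0 = σ_v − u = 63.825 − 36.788 = 27.037 kPa.
Final effective stress: σ'_f = σ'_0 + Δσ = 27.037 + 118 = 145.04 kPa.
Normally consolidated clay, so the full stress increment lies on the virgin compression line:
S_c = C_c·H/(1+e₀)·log₁₀(σ'_f/σ'_0) = 0.18×4.5/(1+0.81)×log₁₀(145.04/27.037)
    = 0.44751 × 0.72953 = 0.3265 m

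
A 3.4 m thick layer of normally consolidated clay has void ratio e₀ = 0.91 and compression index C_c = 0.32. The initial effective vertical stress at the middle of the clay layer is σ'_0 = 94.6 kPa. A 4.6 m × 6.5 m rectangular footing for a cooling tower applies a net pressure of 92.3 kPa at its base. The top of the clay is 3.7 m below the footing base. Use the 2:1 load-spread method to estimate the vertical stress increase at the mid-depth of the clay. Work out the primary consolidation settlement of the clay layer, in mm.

S_c ≈ 54.2 mm

Mid-depth of clay below the footing base: z = 3.7 + 3.4/2 = 5.4 m.
Stress increase at mid-clay by the 2:1 spreading method:
Δσ = qBL/((B+z)(L+z)) = 92.3×4.6×6.5/((4.6+5.4)(6.5+5.4)) = 23.191 kPa
Final effective stress: σ'_f = σ'_0 + Δσ = 94.6 + 23.191 = 117.79 kPa.
Normally consolidated clay, so the full stress increment lies on the virgin compression line:
S_c = C_c·H/(1+e₀)·log₁₀(σ'_f/σ'_0) = 0.32×3.4/(1+0.91)×log₁₀(117.79/94.6)
    = 0.56963 × 0.095217 = 0.05424 m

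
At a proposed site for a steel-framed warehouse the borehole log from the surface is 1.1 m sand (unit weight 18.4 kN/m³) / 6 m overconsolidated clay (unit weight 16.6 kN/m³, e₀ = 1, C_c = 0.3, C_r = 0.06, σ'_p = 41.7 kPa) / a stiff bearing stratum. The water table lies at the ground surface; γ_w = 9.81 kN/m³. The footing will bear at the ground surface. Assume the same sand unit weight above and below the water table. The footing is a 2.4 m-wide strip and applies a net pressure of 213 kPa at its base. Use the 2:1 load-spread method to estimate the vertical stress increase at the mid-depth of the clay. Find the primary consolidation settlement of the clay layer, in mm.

Mid-depth of clay below the ground surface: z = 1.1 + 6/2 = 4.1 m.
Total vertical stress at mid-clay: σ_v = 18.4×1.1 + 16.6×3 = 70.04 kPa.
Pore pressure: u = 9.81×(4.1 − 0) = 40.221 kPa.
Initial effective stress: σ'_0 = σ_v − u = 70.04 − 40.221 = 29.819 kPa.
Stress increase at mid-clay by the 2:1 spreading method:
Δσ = qB/(B+z) = 213×2.4/(2.4+4.1) = 78.646 kPa
Final effective stress: σ'_f = 29.819 + 78.646 = 108.47 kPa.
σ'_f = 108.47 > σ'_p = 41.7 kPa, so the stress path crosses the preconsolidation pressure — recompression up to σ'_p, then virgin compression beyond:
S_c = H/(1+e₀)·[C_r·log₁₀(σ'_p/σ'_0) + C_c·log₁₀(σ'_f/σ'_p)]
    = 6/2 × [0.06×log₁₀(41.7/29.819) + 0.3×log₁₀(108.47/41.7)]
    = 3 × [0.0087386 + 0.12455] = 0.3999 m

S_c ≈ 400 mm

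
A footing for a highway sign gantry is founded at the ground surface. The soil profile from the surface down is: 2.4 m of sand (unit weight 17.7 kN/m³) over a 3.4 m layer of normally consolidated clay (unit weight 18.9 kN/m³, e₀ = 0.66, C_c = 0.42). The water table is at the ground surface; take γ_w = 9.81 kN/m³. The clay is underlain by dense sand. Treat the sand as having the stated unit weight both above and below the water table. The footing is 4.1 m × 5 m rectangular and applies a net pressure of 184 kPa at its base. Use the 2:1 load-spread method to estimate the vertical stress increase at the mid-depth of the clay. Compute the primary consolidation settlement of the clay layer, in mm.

Mid-depth of clay below the ground surface: z = 2.4 + 3.4/2 = 4.1 m.
Total vertical stress at mid-clay: σ_v = 17.7×2.4 + 18.9×1.7 = 74.61 kPa.
Pore pressure: u = 9.81×(4.1 − 0) = 40.221 kPa.
Initial effective stress: σ'_0 = σ_v − u = 74.61 − 40.221 = 34.389 kPa.
Stress increase at mid-clay by the 2:1 spreading method:
Δσ = qBL/((B+z)(L+z)) = 184×4.1×5/((4.1+4.1)(5+4.1)) = 50.549 kPa
Final effective stress: σ'_f = σ'_0 + Δσ = 34.389 + 50.549 = 84.938 kPa.
Normally consolidated clay, so the full stress increment lies on the virgin compression line:
S_c = C_c·H/(1+e₀)·log₁₀(σ'_f/σ'_0) = 0.42×3.4/(1+0.66)×log₁₀(84.938/34.389)
    = 0.86024 × 0.39268 = 0.3378 m

S_c ≈ 338 mm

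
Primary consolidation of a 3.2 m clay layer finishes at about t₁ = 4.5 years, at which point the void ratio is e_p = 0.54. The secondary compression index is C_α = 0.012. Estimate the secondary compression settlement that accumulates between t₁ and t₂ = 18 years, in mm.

S_s ≈ 15 mm

Secondary compression: S_s = C_α·H/(1+e_p)·log₁₀(t₂/t₁)
S_s = 0.012×3.2/(1+0.54)×log₁₀(18/4.5)
    = 0.02494 × 0.6021 = 0.01501 m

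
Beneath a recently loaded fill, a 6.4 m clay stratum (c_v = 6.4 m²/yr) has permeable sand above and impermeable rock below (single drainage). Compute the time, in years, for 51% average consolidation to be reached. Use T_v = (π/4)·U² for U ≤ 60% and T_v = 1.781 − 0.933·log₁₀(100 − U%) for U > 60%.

Drainage path length: H_d = H = 6.4 m (single drainage).
U ≤ 60%: T_v = (π/4)·U² = (π/4)×0.51² = 0.20428.
t = T_v·H_d²/c_v = 0.20428×6.4²/6.4 = 1.307 years.

t ≈ 1.31 years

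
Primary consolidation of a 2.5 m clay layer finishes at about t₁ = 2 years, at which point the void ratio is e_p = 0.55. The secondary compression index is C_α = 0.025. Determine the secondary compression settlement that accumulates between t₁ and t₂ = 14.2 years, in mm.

S_s ≈ 34.3 mm

Secondary compression: S_s = C_α·H/(1+e_p)·log₁₀(t₂/t₁)
S_s = 0.025×2.5/(1+0.55)×log₁₀(14.2/2)
    = 0.04032 × 0.8513 = 0.03432 m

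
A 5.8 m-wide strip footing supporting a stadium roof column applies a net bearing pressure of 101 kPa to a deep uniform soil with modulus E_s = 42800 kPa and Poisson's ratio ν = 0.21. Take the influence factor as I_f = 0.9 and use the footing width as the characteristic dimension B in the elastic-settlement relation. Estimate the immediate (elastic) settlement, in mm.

S_e ≈ 11.8 mm

Immediate (elastic) settlement: S_e = q·B·(1−ν²)/E_s · I_f.
S_e = 101 × 5.8 × (1 − 0.21²) / 42800 × 0.9
    = 101 × 5.8 × 0.9559 / 42800 × 0.9
    = 0.01177 m = 11.77 mm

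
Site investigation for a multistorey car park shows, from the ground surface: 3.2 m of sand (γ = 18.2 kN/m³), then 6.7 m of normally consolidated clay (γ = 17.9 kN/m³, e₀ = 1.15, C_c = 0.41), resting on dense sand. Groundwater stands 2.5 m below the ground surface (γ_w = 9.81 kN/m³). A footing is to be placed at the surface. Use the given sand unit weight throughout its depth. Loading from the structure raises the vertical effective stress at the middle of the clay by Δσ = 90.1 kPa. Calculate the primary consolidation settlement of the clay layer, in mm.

Mid-depth of clay below the ground surface: z = 3.2 + 6.7/2 = 6.55 m.
Total vertical stress at mid-clay: σ_v = 18.2×3.2 + 17.9×3.35 = 118.2 kPa.
Pore pressure: u = 9.81×(6.55 − 2.5) = 39.73 kPa.
Initial effective stress: σ'_0 = σ_v − u = 118.2 − 39.73 = 78.47 kPa.
Final effective stress: σ'_f = σ'_0 + Δσ = 78.47 + 90.1 = 168.57 kPa.
Normally consolidated clay, so the full stress increment lies on the virgin compression line:
S_c = C_c·H/(1+e₀)·log₁₀(σ'_f/σ'_0) = 0.41×6.7/(1+1.15)×log₁₀(168.57/78.47)
    = 1.2777 × 0.33208 = 0.4243 m

S_c ≈ 424 mm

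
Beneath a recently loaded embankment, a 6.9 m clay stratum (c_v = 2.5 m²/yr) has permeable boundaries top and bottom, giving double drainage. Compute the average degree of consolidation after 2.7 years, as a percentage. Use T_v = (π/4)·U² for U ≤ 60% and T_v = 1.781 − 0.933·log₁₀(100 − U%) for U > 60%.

U ≈ 80 %

Drainage path length: H_d = H/2 = 3.45 m (double drainage).
T_v = c_v·t/H_d² = 2.5×2.7/3.45² = 0.56711.
T_v = 0.56711 corresponds to the U > 60% branch:
U = 1 − 10^((1.781 − T_v)/0.933)/100 = 0.8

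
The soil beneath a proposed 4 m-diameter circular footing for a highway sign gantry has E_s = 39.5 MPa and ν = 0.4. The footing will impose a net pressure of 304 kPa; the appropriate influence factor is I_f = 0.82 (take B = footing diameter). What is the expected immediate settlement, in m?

S_e ≈ 0.0212 m

Immediate (elastic) settlement: S_e = q·B·(1−ν²)/E_s · I_f.
E_s = 39.5 MPa = 39500 kPa.
S_e = 304 × 4 × (1 − 0.4²) / 39500 × 0.82
    = 304 × 4 × 0.84 / 39500 × 0.82
    = 0.0212 m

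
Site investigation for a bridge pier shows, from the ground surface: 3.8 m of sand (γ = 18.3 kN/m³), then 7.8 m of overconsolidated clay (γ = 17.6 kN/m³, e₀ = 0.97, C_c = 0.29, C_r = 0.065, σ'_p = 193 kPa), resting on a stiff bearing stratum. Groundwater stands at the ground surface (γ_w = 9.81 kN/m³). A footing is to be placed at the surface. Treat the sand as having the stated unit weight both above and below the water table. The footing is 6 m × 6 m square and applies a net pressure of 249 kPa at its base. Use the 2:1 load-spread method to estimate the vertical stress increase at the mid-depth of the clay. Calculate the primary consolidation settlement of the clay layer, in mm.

S_c ≈ 63.3 mm

Mid-depth of clay below the ground surface: z = 3.8 + 7.8/2 = 7.7 m.
Total vertical stress at mid-clay: σ_v = 18.3×3.8 + 17.6×3.9 = 138.18 kPa.
Pore pressure: u = 9.81×(7.7 − 0) = 75.537 kPa.
Initial effective stress: σ'_0 = σ_v − u = 138.18 − 75.537 = 62.643 kPa.
Stress increase at mid-clay by the 2:1 spreading method:
Δσ = qBL/((B+z)(L+z)) = 249×6×6/((6+7.7)(6+7.7)) = 47.76 kPa
Final effective stress: σ'_f = 62.643 + 47.76 = 110.4 kPa.
σ'_f = 110.4 ≤ σ'_p = 193 kPa, so the clay remains overconsolidated and only the recompression index applies:
S_c = C_r·H/(1+e₀)·log₁₀(σ'_f/σ'_0) = 0.065×7.8/1.97×log₁₀(110.4/62.643)
    = 0.25736 × 0.2461 = 0.06334 m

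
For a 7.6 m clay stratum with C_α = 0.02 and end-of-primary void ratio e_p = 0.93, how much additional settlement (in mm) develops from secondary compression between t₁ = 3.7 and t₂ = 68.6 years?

Secondary compression: S_s = C_α·H/(1+e_p)·log₁₀(t₂/t₁)
S_s = 0.02×7.6/(1+0.93)×log₁₀(68.6/3.7)
    = 0.07876 × 1.268 = 0.09987 m

S_s ≈ 99.9 mm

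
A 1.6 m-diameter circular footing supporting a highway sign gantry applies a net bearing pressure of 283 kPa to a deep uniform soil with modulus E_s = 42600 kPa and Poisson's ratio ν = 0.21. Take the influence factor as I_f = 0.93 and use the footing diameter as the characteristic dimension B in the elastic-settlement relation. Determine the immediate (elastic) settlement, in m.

Immediate (elastic) settlement: S_e = q·B·(1−ν²)/E_s · I_f.
S_e = 283 × 1.6 × (1 − 0.21²) / 42600 × 0.93
    = 283 × 1.6 × 0.9559 / 42600 × 0.93
    = 0.009449 m

S_e ≈ 0.00945 m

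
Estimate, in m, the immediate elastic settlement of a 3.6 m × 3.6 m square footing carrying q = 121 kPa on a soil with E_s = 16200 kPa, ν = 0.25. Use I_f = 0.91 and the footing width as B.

Immediate (elastic) settlement: S_e = q·B·(1−ν²)/E_s · I_f.
S_e = 121 × 3.6 × (1 − 0.25²) / 16200 × 0.91
    = 121 × 3.6 × 0.9375 / 16200 × 0.91
    = 0.02294 m

S_e ≈ 0.0229 m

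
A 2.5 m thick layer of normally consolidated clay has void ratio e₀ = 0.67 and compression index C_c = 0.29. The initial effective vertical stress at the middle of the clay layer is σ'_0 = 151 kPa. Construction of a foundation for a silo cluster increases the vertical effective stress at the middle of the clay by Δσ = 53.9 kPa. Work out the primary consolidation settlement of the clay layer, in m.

S_c ≈ 0.0576 m

Final effective stress: σ'_f = σ'_0 + Δσ = 151 + 53.9 = 204.9 kPa.
Normally consolidated clay, so the full stress increment lies on the virgin compression line:
S_c = C_c·H/(1+e₀)·log₁₀(σ'_f/σ'_0) = 0.29×2.5/(1+0.67)×log₁₀(204.9/151)
    = 0.43413 × 0.13257 = 0.05755 m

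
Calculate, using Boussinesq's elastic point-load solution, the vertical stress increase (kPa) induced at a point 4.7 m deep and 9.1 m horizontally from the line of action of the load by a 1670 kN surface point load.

Δσ_z ≈ 0.735 kPa

Boussinesq vertical stress below a point load on an elastic half-space:
Δσ_z = 3P/(2πz²) · [1 + (r/z)²]^(−5/2)
r/z = 9.1/4.7 = 1.9362; [1+(r/z)²]^(−5/2) = 0.020349.
Δσ_z = 3×1670/(2π×4.7²) × 0.020349 = 36.096 × 0.020349 = 0.7345 kPa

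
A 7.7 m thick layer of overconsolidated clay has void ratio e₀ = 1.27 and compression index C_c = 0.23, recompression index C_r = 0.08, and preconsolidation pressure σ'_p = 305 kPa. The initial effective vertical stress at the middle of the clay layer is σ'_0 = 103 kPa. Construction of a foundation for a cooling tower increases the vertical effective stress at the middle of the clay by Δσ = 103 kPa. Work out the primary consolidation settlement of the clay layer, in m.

Final effective stress: σ'_f = 103 + 103 = 206 kPa.
σ'_f = 206 ≤ σ'_p = 305 kPa, so the clay remains overconsolidated and only the recompression index applies:
S_c = C_r·H/(1+e₀)·log₁₀(σ'_f/σ'_0) = 0.08×7.7/2.27×log₁₀(206/103)
    = 0.27137 × 0.30103 = 0.08169 m

S_c ≈ 0.0817 m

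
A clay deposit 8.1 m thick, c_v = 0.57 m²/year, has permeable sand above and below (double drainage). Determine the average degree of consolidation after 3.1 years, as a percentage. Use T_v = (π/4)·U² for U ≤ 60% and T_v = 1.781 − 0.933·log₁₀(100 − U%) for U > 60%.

Drainage path length: H_d = H/2 = 4.05 m (double drainage).
T_v = c_v·t/H_d² = 0.57×3.1/4.05² = 0.10773.
T_v = 0.10773 corresponds to the U ≤ 60% branch:
U = √(4T_v/π) = 0.3704

U ≈ 37 %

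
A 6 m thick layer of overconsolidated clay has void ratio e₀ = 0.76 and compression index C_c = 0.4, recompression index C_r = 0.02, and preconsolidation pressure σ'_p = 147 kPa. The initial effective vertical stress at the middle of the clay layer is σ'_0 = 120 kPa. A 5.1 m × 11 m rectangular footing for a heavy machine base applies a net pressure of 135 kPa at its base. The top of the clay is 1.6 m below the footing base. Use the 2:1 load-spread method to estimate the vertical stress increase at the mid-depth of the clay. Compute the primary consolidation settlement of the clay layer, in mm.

Mid-depth of clay below the footing base: z = 1.6 + 6/2 = 4.6 m.
Stress increase at mid-clay by the 2:1 spreading method:
Δσ = qBL/((B+z)(L+z)) = 135×5.1×11/((5.1+4.6)(11+4.6)) = 50.05 kPa
Final effective stress: σ'_f = 120 + 50.05 = 170.05 kPa.
σ'_f = 170.05 > σ'_p = 147 kPa, so the stress path crosses the preconsolidation pressure — recompression up to σ'_p, then virgin compression beyond:
S_c = H/(1+e₀)·[C_r·log₁₀(σ'_p/σ'_0) + C_c·log₁₀(σ'_f/σ'_p)]
    = 6/1.76 × [0.02×log₁₀(147/120) + 0.4×log₁₀(170.05/147)]
    = 3.4091 × [0.0017627 + 0.025304] = 0.09227 m

S_c ≈ 92.3 mm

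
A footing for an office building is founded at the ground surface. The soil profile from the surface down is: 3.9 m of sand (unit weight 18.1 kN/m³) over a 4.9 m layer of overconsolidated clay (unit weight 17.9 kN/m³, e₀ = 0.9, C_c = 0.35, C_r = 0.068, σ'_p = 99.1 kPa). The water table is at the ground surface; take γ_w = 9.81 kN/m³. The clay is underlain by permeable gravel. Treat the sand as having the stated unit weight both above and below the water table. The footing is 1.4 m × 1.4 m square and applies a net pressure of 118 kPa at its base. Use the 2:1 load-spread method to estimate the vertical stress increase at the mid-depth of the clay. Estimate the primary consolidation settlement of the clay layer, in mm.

Mid-depth of clay below the ground surface: z = 3.9 + 4.9/2 = 6.35 m.
Total vertical stress at mid-clay: σ_v = 18.1×3.9 + 17.9×2.45 = 114.44 kPa.
Pore pressure: u = 9.81×(6.35 − 0) = 62.294 kPa.
Initial effective stress: σ'_0 = σ_v − u = 114.44 − 62.294 = 52.146 kPa.
Stress increase at mid-clay by the 2:1 spreading method:
Δσ = qBL/((B+z)(L+z)) = 118×1.4×1.4/((1.4+6.35)(1.4+6.35)) = 3.8507 kPa
Final effective stress: σ'_f = 52.146 + 3.8507 = 55.997 kPa.
σ'_f = 55.997 ≤ σ'_p = 99.1 kPa, so the clay remains overconsolidated and only the recompression index applies:
S_c = C_r·H/(1+e₀)·log₁₀(σ'_f/σ'_0) = 0.068×4.9/1.9×log₁₀(55.997/52.146)
    = 0.17537 × 0.030944 = 0.005427 m

S_c ≈ 5.43 mm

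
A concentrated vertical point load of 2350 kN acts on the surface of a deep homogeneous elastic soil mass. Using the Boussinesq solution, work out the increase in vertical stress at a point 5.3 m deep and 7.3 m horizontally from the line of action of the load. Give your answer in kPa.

Δσ_z ≈ 2.8 kPa

Boussinesq vertical stress below a point load on an elastic half-space:
Δσ_z = 3P/(2πz²) · [1 + (r/z)²]^(−5/2)
r/z = 7.3/5.3 = 1.3774; [1+(r/z)²]^(−5/2) = 0.069998.
Δσ_z = 3×2350/(2π×5.3²) × 0.069998 = 39.945 × 0.069998 = 2.796 kPa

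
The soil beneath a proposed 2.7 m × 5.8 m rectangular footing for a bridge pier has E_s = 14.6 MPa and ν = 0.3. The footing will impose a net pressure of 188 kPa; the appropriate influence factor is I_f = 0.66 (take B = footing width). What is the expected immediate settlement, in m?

S_e ≈ 0.0209 m

Immediate (elastic) settlement: S_e = q·B·(1−ν²)/E_s · I_f.
E_s = 14.6 MPa = 14600 kPa.
S_e = 188 × 2.7 × (1 − 0.3²) / 14600 × 0.66
    = 188 × 2.7 × 0.91 / 14600 × 0.66
    = 0.02088 m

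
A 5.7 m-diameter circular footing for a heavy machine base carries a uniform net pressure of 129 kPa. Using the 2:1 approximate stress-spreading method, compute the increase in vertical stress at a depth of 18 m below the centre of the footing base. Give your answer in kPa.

Δσ_z ≈ 7.46 kPa

By the 2:1 method the load spreads at 1 horizontal : 2 vertical, so at depth z the loaded area has grown by z in each plan dimension:
Δσ ≈ qD²/(D+z)² = 129×5.7²/(5.7+18)² = 7.4618 kPa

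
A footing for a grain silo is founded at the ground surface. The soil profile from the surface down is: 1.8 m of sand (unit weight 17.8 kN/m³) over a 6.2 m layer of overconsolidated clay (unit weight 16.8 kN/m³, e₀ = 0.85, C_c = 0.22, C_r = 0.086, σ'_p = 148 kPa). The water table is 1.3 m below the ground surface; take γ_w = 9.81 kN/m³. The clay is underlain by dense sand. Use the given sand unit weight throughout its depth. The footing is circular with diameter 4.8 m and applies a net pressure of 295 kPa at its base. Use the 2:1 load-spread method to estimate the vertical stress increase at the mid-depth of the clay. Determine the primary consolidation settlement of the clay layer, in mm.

S_c ≈ 114 mm

Mid-depth of clay below the ground surface: z = 1.8 + 6.2/2 = 4.9 m.
Total vertical stress at mid-clay: σ_v = 17.8×1.8 + 16.8×3.1 = 84.12 kPa.
Pore pressure: u = 9.81×(4.9 − 1.3) = 35.316 kPa.
Initial effective stress: σ'_0 = σ_v − u = 84.12 − 35.316 = 48.804 kPa.
Stress increase at mid-clay by the 2:1 spreading method:
Δσ ≈ qD²/(D+z)² = 295×4.8²/(4.8+4.9)² = 72.237 kPa
Final effective stress: σ'_f = 48.804 + 72.237 = 121.04 kPa.
σ'_f = 121.04 ≤ σ'_p = 148 kPa, so the clay remains overconsolidated and only the recompression index applies:
S_c = C_r·H/(1+e₀)·log₁₀(σ'_f/σ'_0) = 0.086×6.2/1.85×log₁₀(121.04/48.804)
    = 0.28822 × 0.39447 = 0.1137 m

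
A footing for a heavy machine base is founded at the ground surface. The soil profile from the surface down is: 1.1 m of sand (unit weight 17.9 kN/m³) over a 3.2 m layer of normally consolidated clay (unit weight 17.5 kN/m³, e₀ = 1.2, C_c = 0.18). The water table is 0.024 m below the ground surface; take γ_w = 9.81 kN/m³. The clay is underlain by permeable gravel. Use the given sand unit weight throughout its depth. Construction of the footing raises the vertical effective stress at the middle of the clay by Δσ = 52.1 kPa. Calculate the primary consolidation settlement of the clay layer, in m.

Mid-depth of clay below the ground surface: z = 1.1 + 3.2/2 = 2.7 m.
Total vertical stress at mid-clay: σ_v = 17.9×1.1 + 17.5×1.6 = 47.69 kPa.
Pore pressure: u = 9.81×(2.7 − 0.024) = 26.252 kPa.
Initial effective stress: σ'_0 = σ_v − u = 47.69 − 26.252 = 21.438 kPa.
Final effective stress: σ'_f = σ'_0 + Δσ = 21.438 + 52.1 = 73.538 kPa.
Normally consolidated clay, so the full stress increment lies on the virgin compression line:
S_c = C_c·H/(1+e₀)·log₁₀(σ'_f/σ'_0) = 0.18×3.2/(1+1.2)×log₁₀(73.538/21.438)
    = 0.26182 × 0.53533 = 0.1402 m

S_c ≈ 0.14 m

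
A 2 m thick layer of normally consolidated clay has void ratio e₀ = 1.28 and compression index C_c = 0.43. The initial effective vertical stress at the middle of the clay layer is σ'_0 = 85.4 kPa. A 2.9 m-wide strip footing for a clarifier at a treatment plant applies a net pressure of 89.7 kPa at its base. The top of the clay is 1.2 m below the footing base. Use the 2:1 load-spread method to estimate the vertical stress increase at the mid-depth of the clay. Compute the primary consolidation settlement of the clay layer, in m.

S_c ≈ 0.0767 m

Mid-depth of clay below the footing base: z = 1.2 + 2/2 = 2.2 m.
Stress increase at mid-clay by the 2:1 spreading method:
Δσ = qB/(B+z) = 89.7×2.9/(2.9+2.2) = 51.006 kPa
Final effective stress: σ'_f = σ'_0 + Δσ = 85.4 + 51.006 = 136.41 kPa.
Normally consolidated clay, so the full stress increment lies on the virgin compression line:
S_c = C_c·H/(1+e₀)·log₁₀(σ'_f/σ'_0) = 0.43×2/(1+1.28)×log₁₀(136.41/85.4)
    = 0.37719 × 0.20339 = 0.07672 m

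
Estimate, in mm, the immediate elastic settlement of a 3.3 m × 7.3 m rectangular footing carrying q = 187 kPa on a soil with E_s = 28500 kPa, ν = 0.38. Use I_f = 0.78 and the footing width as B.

Immediate (elastic) settlement: S_e = q·B·(1−ν²)/E_s · I_f.
S_e = 187 × 3.3 × (1 − 0.38²) / 28500 × 0.78
    = 187 × 3.3 × 0.8556 / 28500 × 0.78
    = 0.01445 m = 14.45 mm

S_e ≈ 14.5 mm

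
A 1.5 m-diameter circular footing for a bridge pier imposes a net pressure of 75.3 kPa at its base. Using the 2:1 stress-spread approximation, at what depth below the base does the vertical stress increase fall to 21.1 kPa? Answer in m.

2:1 spreading — at depth z the loaded area has grown by z in each plan dimension:
qD²/(D+z)² = Δσ_z ⇒ z = D(√(q/Δσ_z) − 1) = 1.5×(√(75.3/21.1) − 1) = 1.334 m

z ≈ 1.33 m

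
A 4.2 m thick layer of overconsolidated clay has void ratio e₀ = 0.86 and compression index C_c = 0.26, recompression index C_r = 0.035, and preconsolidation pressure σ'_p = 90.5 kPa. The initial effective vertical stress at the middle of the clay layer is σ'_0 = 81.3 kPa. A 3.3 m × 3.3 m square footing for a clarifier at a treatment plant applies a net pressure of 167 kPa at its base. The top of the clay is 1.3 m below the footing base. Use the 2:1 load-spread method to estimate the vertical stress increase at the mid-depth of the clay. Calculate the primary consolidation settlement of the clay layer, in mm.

Mid-depth of clay below the footing base: z = 1.3 + 4.2/2 = 3.4 m.
Stress increase at mid-clay by the 2:1 spreading method:
Δσ = qBL/((B+z)(L+z)) = 167×3.3×3.3/((3.3+3.4)(3.3+3.4)) = 40.513 kPa
Final effective stress: σ'_f = 81.3 + 40.513 = 121.81 kPa.
σ'_f = 121.81 > σ'_p = 90.5 kPa, so the stress path crosses the preconsolidation pressure — recompression up to σ'_p, then virgin compression beyond:
S_c = H/(1+e₀)·[C_r·log₁₀(σ'_p/σ'_0) + C_c·log₁₀(σ'_f/σ'_p)]
    = 4.2/1.86 × [0.035×log₁₀(90.5/81.3) + 0.26×log₁₀(121.81/90.5)]
    = 2.2581 × [0.0016295 + 0.033549] = 0.07944 m

S_c ≈ 79.4 mm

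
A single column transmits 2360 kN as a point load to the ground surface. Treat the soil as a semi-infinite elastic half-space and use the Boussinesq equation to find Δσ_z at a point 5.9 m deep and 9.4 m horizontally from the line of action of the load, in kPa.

Δσ_z ≈ 1.37 kPa

Boussinesq vertical stress below a point load on an elastic half-space:
Δσ_z = 3P/(2πz²) · [1 + (r/z)²]^(−5/2)
r/z = 9.4/5.9 = 1.5932; [1+(r/z)²]^(−5/2) = 0.042462.
Δσ_z = 3×2360/(2π×5.9²) × 0.042462 = 32.37 × 0.042462 = 1.374 kPa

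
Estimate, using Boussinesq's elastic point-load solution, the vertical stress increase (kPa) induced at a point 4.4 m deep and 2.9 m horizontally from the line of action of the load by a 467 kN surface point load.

Boussinesq vertical stress below a point load on an elastic half-space:
Δσ_z = 3P/(2πz²) · [1 + (r/z)²]^(−5/2)
r/z = 2.9/4.4 = 0.65909; [1+(r/z)²]^(−5/2) = 0.40581.
Δσ_z = 3×467/(2π×4.4²) × 0.40581 = 11.517 × 0.40581 = 4.674 kPa

Δσ_z ≈ 4.67 kPa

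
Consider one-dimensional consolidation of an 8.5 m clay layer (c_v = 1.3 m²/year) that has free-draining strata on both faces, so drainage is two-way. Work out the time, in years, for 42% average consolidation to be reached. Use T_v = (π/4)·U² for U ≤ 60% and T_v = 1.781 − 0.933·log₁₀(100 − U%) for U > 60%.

Drainage path length: H_d = H/2 = 4.25 m (double drainage).
U ≤ 60%: T_v = (π/4)·U² = (π/4)×0.42² = 0.13854.
t = T_v·H_d²/c_v = 0.13854×4.25²/1.3 = 1.925 years.

t ≈ 1.92 years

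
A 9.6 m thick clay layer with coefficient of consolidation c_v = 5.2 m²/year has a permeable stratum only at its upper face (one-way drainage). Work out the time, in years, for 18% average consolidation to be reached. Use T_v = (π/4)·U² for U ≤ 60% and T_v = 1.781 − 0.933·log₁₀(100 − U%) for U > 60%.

t ≈ 0.451 years

Drainage path length: H_d = H = 9.6 m (single drainage).
U ≤ 60%: T_v = (π/4)·U² = (π/4)×0.18² = 0.025447.
t = T_v·H_d²/c_v = 0.025447×9.6²/5.2 = 0.451 years.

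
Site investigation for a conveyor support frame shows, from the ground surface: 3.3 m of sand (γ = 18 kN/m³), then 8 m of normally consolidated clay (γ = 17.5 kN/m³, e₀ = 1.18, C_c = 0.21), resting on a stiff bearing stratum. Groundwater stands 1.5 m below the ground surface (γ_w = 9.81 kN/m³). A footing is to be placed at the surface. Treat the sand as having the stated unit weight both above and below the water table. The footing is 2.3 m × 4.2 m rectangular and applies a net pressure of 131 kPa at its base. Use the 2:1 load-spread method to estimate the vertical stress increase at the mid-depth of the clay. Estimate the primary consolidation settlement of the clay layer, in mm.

S_c ≈ 49.1 mm

Mid-depth of clay below the ground surface: z = 3.3 + 8/2 = 7.3 m.
Total vertical stress at mid-clay: σ_v = 18×3.3 + 17.5×4 = 129.4 kPa.
Pore pressure: u = 9.81×(7.3 − 1.5) = 56.898 kPa.
Initial effective stress: σ'_0 = σ_v − u = 129.4 − 56.898 = 72.502 kPa.
Stress increase at mid-clay by the 2:1 spreading method:
Δσ = qBL/((B+z)(L+z)) = 131×2.3×4.2/((2.3+7.3)(4.2+7.3)) = 11.462 kPa
Final effective stress: σ'_f = σ'_0 + Δσ = 72.502 + 11.462 = 83.964 kPa.
Normally consolidated clay, so the full stress increment lies on the virgin compression line:
S_c = C_c·H/(1+e₀)·log₁₀(σ'_f/σ'_0) = 0.21×8/(1+1.18)×log₁₀(83.964/72.502)
    = 0.77064 × 0.063743 = 0.04912 m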